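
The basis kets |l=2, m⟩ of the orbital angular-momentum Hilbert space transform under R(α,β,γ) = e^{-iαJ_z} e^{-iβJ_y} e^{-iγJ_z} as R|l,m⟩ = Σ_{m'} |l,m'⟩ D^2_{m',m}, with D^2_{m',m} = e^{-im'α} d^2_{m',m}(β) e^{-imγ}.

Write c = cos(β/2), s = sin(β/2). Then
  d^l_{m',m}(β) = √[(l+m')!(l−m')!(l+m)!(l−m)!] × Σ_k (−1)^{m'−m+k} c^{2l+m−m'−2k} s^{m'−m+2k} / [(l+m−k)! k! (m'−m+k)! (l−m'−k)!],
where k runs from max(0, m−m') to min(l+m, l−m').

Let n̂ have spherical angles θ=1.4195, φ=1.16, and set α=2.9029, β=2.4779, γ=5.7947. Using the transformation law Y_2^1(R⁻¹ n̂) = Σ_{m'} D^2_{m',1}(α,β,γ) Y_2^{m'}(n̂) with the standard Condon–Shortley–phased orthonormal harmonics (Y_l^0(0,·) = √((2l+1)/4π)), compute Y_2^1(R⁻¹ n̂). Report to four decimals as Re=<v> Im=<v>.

Re=0.0849 Im=-0.1449

Need the full column D^2_{m',1} for m'=−2..2 at α=2.9029, β=2.4779, γ=5.7947.
cos(β/2)=0.325789, sin(β/2)=0.945442
d^2_{-2,1}: single k=3 term ⇒ +0.550645;  D = +0.550611+0.006112i
d^2_{-1,1}: k∈[2..3] ⇒ +0.284620 -0.798988 = -0.514369;  D = +0.498405+0.127154i
d^2_{0,1}: k∈[1..2] ⇒ +0.080079 -0.674400 = -0.594321;  D = -0.524812-0.278908i
d^2_{1,1}: k∈[0..1] ⇒ +0.011265 -0.284620 = -0.273354;  D = +0.204210+0.181716i
d^2_{2,1}: single k=0 term ⇒ -0.065385;  D = -0.037184-0.053782i
Y_2^{m'}(θ=1.4195,φ=1.16) and Σ D·Y over m':
  (+0.5506+0.0061i)·(-0.2571-0.2764i)  (+0.4984+0.1272i)·(+0.0460-0.1055i)  (-0.5248-0.2789i)·(-0.2939+0.0000i)  (+0.2042+0.1817i)·(-0.0460-0.1055i)  (-0.0372-0.0538i)·(-0.2571+0.2764i)
Y_2^1(R⁻¹ n̂) = +0.084914-0.144907i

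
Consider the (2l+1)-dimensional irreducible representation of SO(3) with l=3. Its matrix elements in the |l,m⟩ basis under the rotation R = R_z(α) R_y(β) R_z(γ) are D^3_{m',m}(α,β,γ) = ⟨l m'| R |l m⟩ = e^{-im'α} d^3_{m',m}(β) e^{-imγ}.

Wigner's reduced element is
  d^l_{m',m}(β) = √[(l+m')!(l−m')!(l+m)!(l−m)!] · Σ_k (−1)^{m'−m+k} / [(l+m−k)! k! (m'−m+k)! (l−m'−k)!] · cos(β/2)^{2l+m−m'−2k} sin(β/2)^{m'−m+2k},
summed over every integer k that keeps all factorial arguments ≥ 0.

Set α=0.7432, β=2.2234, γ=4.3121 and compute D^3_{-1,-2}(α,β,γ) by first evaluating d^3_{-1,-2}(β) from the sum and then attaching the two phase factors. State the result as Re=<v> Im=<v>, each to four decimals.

Re=-0.3475 Im=0.0200

Split into d^3_{-1,-2}(β=2.2234) × two z-phases.
c=cos(2.2234/2)=0.443138, s=sin(2.2234/2)=0.896453; N=√[2·24·1·120]=75.894664
k: max(0,(-2)−(-1))=0 … min(3+(-2),3−(-1))=1
  k=0: (−1)^1·75.8947/(24)·0.4431^5·0.8965^1 = -0.048442
  k=1: (−1)^2·75.8947/(12)·0.4431^3·0.8965^3 = +0.396488
d^3_{-1,-2}(2.2234) = -0.048442 +0.396488 = +0.348046
Attach z-rotation phases: D = e^{-i(-1)(0.7432)}·(+0.348046)·e^{-i(-2)(4.3121)} = -0.347474+0.019959i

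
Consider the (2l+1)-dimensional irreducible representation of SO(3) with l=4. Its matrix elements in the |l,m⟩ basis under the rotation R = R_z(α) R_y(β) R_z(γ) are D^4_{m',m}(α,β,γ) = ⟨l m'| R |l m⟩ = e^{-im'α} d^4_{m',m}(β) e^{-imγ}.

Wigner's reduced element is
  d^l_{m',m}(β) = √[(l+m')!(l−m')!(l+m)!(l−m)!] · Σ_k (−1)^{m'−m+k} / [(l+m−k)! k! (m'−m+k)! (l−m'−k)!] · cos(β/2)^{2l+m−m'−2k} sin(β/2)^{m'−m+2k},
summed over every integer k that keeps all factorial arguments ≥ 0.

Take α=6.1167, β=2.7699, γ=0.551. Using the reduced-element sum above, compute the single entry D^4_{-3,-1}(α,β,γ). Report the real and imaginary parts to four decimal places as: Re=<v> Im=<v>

Re=-0.0141 Im=-0.0007

Split into d^4_{-3,-1}(β=2.7699) × two z-phases.
c=cos(2.7699/2)=0.184778, s=sin(2.7699/2)=0.982780; N=√[1·5040·6·120]=1904.940944
Admissible k: 2..3 (factorial args all ≥0)
  k=2: (−1)^0·1904.9409/(240)·0.1848^6·0.9828^2 = +0.000305
  k=3: (−1)^1·1904.9409/(144)·0.1848^4·0.9828^4 = -0.014386
d^4_{-3,-1}(2.7699) = +0.000305 -0.014386 = -0.014081
Phases: e^{-i·(-3)·6.1167}=+0.877843-0.478948i, e^{-i·(-1)·0.551}=+0.852001+0.523539i ⇒ D=-0.014062-0.000725i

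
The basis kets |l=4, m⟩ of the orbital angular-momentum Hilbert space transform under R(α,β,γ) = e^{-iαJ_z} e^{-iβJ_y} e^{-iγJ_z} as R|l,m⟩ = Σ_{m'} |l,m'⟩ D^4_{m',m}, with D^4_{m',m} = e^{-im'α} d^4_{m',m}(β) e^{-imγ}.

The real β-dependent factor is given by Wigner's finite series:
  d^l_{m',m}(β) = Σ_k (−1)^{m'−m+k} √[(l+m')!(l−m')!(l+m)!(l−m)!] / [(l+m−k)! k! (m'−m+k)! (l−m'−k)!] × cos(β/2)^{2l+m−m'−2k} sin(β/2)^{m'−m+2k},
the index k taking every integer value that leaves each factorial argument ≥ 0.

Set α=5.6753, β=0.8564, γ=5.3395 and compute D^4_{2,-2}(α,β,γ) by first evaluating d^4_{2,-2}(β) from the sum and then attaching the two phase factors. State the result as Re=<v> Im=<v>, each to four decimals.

Re=0.1999 Im=-0.1589

D^4_{2,-2}(5.6753,0.8564,5.3395) = e^{-i·2·5.6753}·d^4_{2,-2}(0.8564)·e^{-i·-2·5.3395}. Compute d first:
c=cos(0.8564/2)=0.909715, s=sin(0.8564/2)=0.415234; N=√[720·2·2·720]=1440.000000
k: max(0,(-2)−(2))=0 … min(4+(-2),4−(2))=2
  k=0: (−1)^4·1440.0000/(96)·0.9097^4·0.4152^4 = +0.305410
  k=1: (−1)^5·1440.0000/(120)·0.9097^2·0.4152^6 = -0.050904
  k=2: (−1)^6·1440.0000/(1440)·0.9097^0·0.4152^8 = +0.000884
d^4_{2,-2}(0.8564) = +0.305410 -0.050904 +0.000884 = +0.255390
D = (+0.347614+0.937638i)·(+0.255390)·(-0.311313-0.950307i) = +0.199926-0.158914i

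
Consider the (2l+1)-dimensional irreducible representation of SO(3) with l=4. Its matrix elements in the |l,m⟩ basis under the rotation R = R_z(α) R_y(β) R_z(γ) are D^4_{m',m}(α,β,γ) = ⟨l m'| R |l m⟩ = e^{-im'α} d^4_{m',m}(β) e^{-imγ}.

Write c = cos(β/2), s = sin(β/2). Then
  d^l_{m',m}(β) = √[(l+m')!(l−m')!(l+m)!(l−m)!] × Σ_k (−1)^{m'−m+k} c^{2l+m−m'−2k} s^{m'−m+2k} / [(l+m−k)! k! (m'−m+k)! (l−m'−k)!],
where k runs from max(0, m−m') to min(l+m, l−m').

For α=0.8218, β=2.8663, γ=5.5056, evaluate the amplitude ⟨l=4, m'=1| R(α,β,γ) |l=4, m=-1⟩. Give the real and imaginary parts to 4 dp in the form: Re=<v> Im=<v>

Re=0.0192 Im=0.6699

Split into d^4_{1,-1}(β=2.8663) × two z-phases.
Half-angle: c=0.137212, s=0.990542. N=√(120·6·6·120)=720.000000
Admissible k: 0..3 (factorial args all ≥0)
  k=0: (−1)^2·720.0000/(72)·0.1372^6·0.9905^2 = +0.000065
  k=1: (−1)^3·720.0000/(24)·0.1372^4·0.9905^4 = -0.010237
  k=2: (−1)^4·720.0000/(48)·0.1372^2·0.9905^6 = +0.266755
  k=3: (−1)^5·720.0000/(720)·0.1372^0·0.9905^8 = -0.926792
d^4_{1,-1}(2.8663) = +0.000065 -0.010237 +0.266755 -0.926792 = -0.670208
D = (+0.680904-0.732373i)·(-0.670208)·(+0.712610-0.701561i) = +0.019158+0.669934i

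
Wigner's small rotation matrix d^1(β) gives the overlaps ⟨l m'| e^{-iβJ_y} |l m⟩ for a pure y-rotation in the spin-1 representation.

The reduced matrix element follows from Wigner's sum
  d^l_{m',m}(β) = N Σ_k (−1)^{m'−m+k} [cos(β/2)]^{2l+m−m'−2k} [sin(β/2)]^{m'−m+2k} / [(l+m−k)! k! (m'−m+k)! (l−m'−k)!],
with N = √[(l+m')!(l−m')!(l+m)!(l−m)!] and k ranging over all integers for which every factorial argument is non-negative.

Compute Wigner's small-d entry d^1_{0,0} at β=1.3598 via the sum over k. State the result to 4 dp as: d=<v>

d^1_{0,0}(β=1.3598) via Wigner's sum:
Half-angle: c=0.777636, s=0.628715. N=√(1·1·1·1)=1.000000
Admissible k: 0..1 (factorial args all ≥0)
  k=0: (−1)^0·1.0000/(1)·0.7776^2·0.6287^0 = +0.604717
  k=1: (−1)^1·1.0000/(1)·0.7776^0·0.6287^2 = -0.395283
d^1_{0,0}(1.3598) = +0.604717 -0.395283 = +0.209434

d=0.2094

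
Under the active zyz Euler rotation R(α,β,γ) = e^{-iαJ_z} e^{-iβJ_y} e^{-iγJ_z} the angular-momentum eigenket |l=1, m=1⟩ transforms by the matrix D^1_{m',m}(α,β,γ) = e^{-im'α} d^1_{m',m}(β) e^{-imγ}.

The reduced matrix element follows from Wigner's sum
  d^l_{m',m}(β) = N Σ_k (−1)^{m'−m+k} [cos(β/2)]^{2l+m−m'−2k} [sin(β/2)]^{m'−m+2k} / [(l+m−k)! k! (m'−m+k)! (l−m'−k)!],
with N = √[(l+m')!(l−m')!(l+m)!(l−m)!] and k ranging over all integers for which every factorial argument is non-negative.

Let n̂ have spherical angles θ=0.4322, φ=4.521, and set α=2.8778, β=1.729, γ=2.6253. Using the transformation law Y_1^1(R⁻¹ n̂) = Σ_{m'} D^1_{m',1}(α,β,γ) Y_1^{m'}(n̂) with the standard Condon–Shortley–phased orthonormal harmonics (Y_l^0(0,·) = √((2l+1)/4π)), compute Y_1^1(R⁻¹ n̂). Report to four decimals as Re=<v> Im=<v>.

Re=-0.3392 Im=-0.0266

Need the full column D^1_{m',1} for m'=−1..1 at α=2.8778, β=1.729, γ=2.6253.
cos(β/2)=0.649021, sin(β/2)=0.760771
d^1_{-1,1}: single k=2 term ⇒ +0.578772;  D = +0.560420+0.144592i
d^1_{0,1}: single k=1 term ⇒ +0.698276;  D = -0.607260-0.344711i
d^1_{1,1}: single k=0 term ⇒ +0.421228;  D = +0.299431+0.296266i
Y_1^{m'}(θ=0.4322,φ=4.521) and Σ D·Y over m':
  (+0.5604+0.1446i)·(-0.0275+0.1421i)  (-0.6073-0.3447i)·(+0.4437+0.0000i)  (+0.2994+0.2963i)·(+0.0275+0.1421i)
Y_1^1(R⁻¹ n̂) = -0.339245-0.026601i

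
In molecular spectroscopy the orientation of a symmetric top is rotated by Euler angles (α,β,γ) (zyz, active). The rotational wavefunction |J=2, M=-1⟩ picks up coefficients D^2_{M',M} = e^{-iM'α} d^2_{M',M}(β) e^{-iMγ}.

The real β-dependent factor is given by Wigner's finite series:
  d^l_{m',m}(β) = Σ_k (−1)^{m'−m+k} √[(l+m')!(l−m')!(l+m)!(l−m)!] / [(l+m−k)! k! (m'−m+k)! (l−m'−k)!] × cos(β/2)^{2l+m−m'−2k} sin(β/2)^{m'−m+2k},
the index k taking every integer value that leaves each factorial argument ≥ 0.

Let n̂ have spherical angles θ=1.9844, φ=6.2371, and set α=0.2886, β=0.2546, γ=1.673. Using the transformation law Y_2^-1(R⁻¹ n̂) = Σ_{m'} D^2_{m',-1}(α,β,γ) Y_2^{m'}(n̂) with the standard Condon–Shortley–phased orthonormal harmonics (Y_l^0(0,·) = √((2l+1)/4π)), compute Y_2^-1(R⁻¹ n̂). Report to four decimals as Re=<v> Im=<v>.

Re=0.0522 Im=-0.1193

Need the full column D^2_{m',-1} for m'=−2..2 at α=0.2886, β=0.2546, γ=1.673.
cos(β/2)=0.991908, sin(β/2)=0.126956
d^2_{-2,-1}: single k=1 term ⇒ +0.247799;  D = -0.155699+0.192775i
d^2_{-1,-1}: k∈[0..1] ⇒ +0.968024 -0.047574 = +0.920449;  D = -0.350628+0.851051i
d^2_{0,-1}: k∈[0..1] ⇒ -0.303490 +0.004972 = -0.298519;  D = +0.030457-0.296961i
d^2_{1,-1}: k∈[0..1] ⇒ +0.047574 -0.000260 = +0.047315;  D = +0.008768+0.046495i
d^2_{2,-1}: single k=0 term ⇒ -0.004059;  D = -0.001857-0.003610i
Y_2^{m'}(θ=1.9844,φ=6.2371) and Σ D·Y over m':
  (-0.1557+0.1928i)·(+0.3225+0.0298i)  (-0.3506+0.8511i)·(-0.2840-0.0131i)  (+0.0305-0.2970i)·(-0.1626+0.0000i)  (+0.0088+0.0465i)·(+0.2840-0.0131i)  (-0.0019-0.0036i)·(+0.3225-0.0298i)
Y_2^-1(R⁻¹ n̂) = +0.052212-0.119334i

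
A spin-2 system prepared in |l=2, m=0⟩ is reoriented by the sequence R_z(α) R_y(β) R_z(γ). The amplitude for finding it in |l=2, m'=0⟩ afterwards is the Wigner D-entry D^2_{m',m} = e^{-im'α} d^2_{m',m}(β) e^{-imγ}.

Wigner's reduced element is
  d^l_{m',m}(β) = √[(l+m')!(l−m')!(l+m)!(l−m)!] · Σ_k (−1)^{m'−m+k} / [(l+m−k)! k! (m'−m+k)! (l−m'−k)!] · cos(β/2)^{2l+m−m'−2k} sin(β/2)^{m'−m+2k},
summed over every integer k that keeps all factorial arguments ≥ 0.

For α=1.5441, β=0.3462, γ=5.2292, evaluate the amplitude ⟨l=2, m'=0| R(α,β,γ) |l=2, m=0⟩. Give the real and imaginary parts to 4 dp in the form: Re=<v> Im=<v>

D^2_{0,0}(1.5441,0.3462,5.2292) = e^{-i·0·1.5441}·d^2_{0,0}(0.3462)·e^{-i·0·5.2292}. Compute d first:
Half-angle: c=0.985056, s=0.172237. N=√(2·2·2·2)=4.000000
k: max(0,(0)−(0))=0 … min(2+(0),2−(0))=2
  k=0: (−1)^0·4.0000/(4)·0.9851^4·0.1722^0 = +0.941549
  k=1: (−1)^1·4.0000/(1)·0.9851^2·0.1722^2 = -0.115142
  k=2: (−1)^2·4.0000/(4)·0.9851^0·0.1722^4 = +0.000880
d^2_{0,0}(0.3462) = +0.941549 -0.115142 +0.000880 = +0.827287
Phases: e^{-i·(0)·1.5441}=+1.000000+0.000000i, e^{-i·(0)·5.2292}=+1.000000+0.000000i ⇒ D=+0.827287+0.000000i

Re=0.8273 Im=0.0000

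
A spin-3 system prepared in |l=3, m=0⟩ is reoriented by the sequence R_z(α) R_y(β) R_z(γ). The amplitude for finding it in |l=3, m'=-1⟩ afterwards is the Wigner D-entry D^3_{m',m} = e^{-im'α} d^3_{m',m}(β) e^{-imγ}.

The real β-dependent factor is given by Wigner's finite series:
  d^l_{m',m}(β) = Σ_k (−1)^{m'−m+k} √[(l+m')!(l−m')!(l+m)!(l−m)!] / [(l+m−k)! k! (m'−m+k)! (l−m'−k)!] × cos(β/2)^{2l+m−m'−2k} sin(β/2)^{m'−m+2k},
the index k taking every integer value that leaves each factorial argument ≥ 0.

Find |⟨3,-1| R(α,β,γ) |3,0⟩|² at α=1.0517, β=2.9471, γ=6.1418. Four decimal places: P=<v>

First d^3_{-1,0}(β=2.9471), then the phase factors e^{-i(-1)α} and e^{-i(0)γ}:
With c≡cos(β/2)=0.097093 and s≡sin(β/2)=0.995275, N=[2·24·6·6]^{1/2}=41.569219
k: max(0,(0)−(-1))=1 … min(3+(0),3−(-1))=3
  k=1: (−1)^0·41.5692/(12)·0.0971^5·0.9953^1 = +0.000030
  k=2: (−1)^1·41.5692/(4)·0.0971^3·0.9953^3 = -0.009378
  k=3: (−1)^2·41.5692/(12)·0.0971^1·0.9953^5 = +0.328470
d^3_{-1,0}(2.9471) = +0.000030 -0.009378 +0.328470 = +0.319121
|D^3_{-1,0}|² = |d^3_{-1,0}(β)|² = (+0.319121)² = 0.101839 (the z-rotation phases have unit modulus)

P=0.1018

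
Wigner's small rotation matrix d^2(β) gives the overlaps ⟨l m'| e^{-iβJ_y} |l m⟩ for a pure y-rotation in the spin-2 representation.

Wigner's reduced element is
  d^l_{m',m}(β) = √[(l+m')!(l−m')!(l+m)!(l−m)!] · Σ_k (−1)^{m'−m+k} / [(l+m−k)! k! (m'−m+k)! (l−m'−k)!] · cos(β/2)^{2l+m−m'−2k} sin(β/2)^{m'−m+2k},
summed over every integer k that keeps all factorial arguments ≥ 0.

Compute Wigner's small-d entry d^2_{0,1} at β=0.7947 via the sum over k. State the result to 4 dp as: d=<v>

d^2_{0,1}(β=0.7947) via Wigner's sum:
Half-angle: c=0.922090, s=0.386976. N=√(2·2·6·1)=4.898979
The bounds max(0,m−m')=1 and min(l+m,l−m')=2 give 2 terms
  k=1: (−1)^0·4.8990/(2)·0.9221^3·0.3870^1 = +0.743155
  k=2: (−1)^1·4.8990/(2)·0.9221^1·0.3870^3 = -0.130888
d^2_{0,1}(0.7947) = +0.743155 -0.130888 = +0.612266

d=0.6123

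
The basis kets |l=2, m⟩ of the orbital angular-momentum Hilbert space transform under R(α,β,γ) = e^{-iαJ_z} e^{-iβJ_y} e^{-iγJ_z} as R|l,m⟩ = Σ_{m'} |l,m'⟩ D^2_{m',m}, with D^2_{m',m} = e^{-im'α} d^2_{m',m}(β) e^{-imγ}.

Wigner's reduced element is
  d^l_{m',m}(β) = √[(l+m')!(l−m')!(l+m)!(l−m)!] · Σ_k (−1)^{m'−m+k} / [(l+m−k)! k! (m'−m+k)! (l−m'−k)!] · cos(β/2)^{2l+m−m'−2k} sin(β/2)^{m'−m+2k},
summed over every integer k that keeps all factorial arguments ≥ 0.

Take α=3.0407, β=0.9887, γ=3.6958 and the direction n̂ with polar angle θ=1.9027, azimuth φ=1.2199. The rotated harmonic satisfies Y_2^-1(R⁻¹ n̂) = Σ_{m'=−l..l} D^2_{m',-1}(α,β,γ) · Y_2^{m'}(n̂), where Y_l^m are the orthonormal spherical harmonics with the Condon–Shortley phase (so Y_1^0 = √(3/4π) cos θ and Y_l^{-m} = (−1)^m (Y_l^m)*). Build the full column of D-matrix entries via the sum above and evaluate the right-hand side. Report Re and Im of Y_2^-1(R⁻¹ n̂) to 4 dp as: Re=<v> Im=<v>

Need the full column D^2_{m',-1} for m'=−2..2 at α=3.0407, β=0.9887, γ=3.6958.
cos(β/2)=0.880277, sin(β/2)=0.474460
d^2_{-2,-1}: single k=1 term ⇒ +0.647273;  D = -0.607492-0.223421i
d^2_{-1,-1}: k∈[0..1] ⇒ +0.600452 -0.523310 = +0.077142;  D = +0.069351+0.033784i
d^2_{0,-1}: k∈[0..1] ⇒ -0.792745 +0.230299 = -0.562445;  D = +0.478257+0.295998i
d^2_{1,-1}: k∈[0..1] ⇒ +0.523310 -0.050675 = +0.472634;  D = +0.374793+0.287947i
d^2_{2,-1}: single k=0 term ⇒ -0.188039;  D = +0.136815+0.128997i
Y_2^{m'}(θ=1.9027,φ=1.2199) and Σ D·Y over m':
  (-0.6075-0.2234i)·(-0.2637-0.2229i)  (+0.0694+0.0338i)·(-0.0818+0.2235i)  (+0.4783+0.2960i)·(-0.2149+0.0000i)  (+0.3748+0.2879i)·(+0.0818+0.2235i)  (+0.1368+0.1290i)·(-0.2637+0.2229i)
Y_2^-1(R⁻¹ n̂) = -0.104158+0.247235i

Re=-0.1042 Im=0.2472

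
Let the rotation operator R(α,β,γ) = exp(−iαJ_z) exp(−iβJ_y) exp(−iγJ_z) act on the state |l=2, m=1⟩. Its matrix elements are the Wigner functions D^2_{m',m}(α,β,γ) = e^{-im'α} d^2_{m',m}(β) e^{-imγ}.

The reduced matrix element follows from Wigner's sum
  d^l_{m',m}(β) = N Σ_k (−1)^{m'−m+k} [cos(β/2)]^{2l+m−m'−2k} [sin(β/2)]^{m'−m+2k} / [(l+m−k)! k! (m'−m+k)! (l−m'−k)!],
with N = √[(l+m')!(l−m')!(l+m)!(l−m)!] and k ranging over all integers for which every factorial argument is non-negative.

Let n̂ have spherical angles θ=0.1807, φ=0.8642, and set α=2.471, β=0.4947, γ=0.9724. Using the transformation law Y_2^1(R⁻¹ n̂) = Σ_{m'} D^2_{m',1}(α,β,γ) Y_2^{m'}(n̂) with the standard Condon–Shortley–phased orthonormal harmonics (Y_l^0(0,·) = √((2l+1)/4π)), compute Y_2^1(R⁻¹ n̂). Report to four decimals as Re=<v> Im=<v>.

Need the full column D^2_{m',1} for m'=−2..2 at α=2.471, β=0.4947, γ=0.9724.
cos(β/2)=0.969565, sin(β/2)=0.244835
d^2_{-2,1}: single k=3 term ⇒ +0.028460;  D = -0.019249-0.020963i
d^2_{-1,1}: k∈[2..3] ⇒ +0.169053 -0.003593 = +0.165460;  D = +0.011935+0.165029i
d^2_{0,1}: k∈[1..2] ⇒ +0.546613 -0.034856 = +0.511758;  D = +0.288282-0.422835i
d^2_{1,1}: k∈[0..1] ⇒ +0.883705 -0.169053 = +0.714651;  D = -0.682350+0.212427i
d^2_{2,1}: single k=0 term ⇒ -0.446308;  D = -0.416301-0.160886i
Y_2^{m'}(θ=0.1807,φ=0.8642) and Σ D·Y over m':
  (-0.0192-0.0210i)·(-0.0020-0.0123i)  (+0.0119+0.1650i)·(+0.0887-0.1039i)  (+0.2883-0.4228i)·(+0.6002+0.0000i)  (-0.6823+0.2124i)·(-0.0887-0.1039i)  (-0.4163-0.1609i)·(-0.0020+0.0123i)
Y_2^1(R⁻¹ n̂) = +0.276386-0.192892i

Re=0.2764 Im=-0.1929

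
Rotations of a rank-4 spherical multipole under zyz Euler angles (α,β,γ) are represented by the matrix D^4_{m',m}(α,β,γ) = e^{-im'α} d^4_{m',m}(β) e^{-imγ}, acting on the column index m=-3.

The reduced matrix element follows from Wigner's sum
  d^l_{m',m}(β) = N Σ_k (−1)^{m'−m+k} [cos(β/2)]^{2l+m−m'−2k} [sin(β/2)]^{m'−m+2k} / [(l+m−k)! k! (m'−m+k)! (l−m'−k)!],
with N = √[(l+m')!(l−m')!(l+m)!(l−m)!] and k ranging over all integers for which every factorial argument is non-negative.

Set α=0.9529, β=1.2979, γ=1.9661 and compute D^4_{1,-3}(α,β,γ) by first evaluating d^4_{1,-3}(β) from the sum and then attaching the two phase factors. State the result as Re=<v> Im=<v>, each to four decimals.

D^4_{1,-3}(0.9529,1.2979,1.9661) = e^{-i·1·0.9529}·d^4_{1,-3}(1.2979)·e^{-i·-3·1.9661}. Compute d first:
c=cos(1.2979/2)=0.796719, s=sin(1.2979/2)=0.604350; N=√[120·6·1·5040]=1904.940944
The bounds max(0,m−m')=0 and min(l+m,l−m')=1 give 2 terms
  k=0: (−1)^4·1904.9409/(144)·0.7967^4·0.6044^4 = +0.711040
  k=1: (−1)^5·1904.9409/(240)·0.7967^2·0.6044^6 = -0.245478
d^4_{1,-3}(1.2979) = +0.711040 -0.245478 = +0.465562
D = (+0.579322-0.815099i)·(+0.465562)·(+0.926842-0.375453i) = +0.107502-0.452980i

Re=0.1075 Im=-0.4530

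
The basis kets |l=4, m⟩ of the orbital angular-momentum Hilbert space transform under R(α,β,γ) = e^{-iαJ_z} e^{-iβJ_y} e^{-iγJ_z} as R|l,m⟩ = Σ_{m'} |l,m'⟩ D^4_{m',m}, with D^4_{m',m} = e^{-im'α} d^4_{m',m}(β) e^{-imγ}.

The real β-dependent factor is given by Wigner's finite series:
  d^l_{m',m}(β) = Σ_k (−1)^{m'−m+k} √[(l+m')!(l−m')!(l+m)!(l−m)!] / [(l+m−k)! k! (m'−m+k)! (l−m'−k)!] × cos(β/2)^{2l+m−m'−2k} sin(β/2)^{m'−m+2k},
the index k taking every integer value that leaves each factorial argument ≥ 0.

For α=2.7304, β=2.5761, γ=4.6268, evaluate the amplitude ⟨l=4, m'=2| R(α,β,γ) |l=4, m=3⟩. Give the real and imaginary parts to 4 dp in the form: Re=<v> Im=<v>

D^4_{2,3}(2.7304,2.5761,4.6268) = e^{-i·2·2.7304}·d^4_{2,3}(2.5761)·e^{-i·3·4.6268}. Compute d first:
Half-angle: c=0.278994, s=0.960293. N=√(720·2·5040·1)=2693.993318
k∈{1,2} keeps every argument non-negative
  k=1: (−1)^0·2693.9933/(720)·0.2790^7·0.9603^1 = +0.000473
  k=2: (−1)^1·2693.9933/(240)·0.2790^5·0.9603^3 = -0.016802
d^4_{2,3}(2.5761) = +0.000473 -0.016802 = -0.016330
D = (+0.680475+0.732771i)·(-0.016330)·(+0.253955-0.967216i) = -0.014396+0.007709i

Re=-0.0144 Im=0.0077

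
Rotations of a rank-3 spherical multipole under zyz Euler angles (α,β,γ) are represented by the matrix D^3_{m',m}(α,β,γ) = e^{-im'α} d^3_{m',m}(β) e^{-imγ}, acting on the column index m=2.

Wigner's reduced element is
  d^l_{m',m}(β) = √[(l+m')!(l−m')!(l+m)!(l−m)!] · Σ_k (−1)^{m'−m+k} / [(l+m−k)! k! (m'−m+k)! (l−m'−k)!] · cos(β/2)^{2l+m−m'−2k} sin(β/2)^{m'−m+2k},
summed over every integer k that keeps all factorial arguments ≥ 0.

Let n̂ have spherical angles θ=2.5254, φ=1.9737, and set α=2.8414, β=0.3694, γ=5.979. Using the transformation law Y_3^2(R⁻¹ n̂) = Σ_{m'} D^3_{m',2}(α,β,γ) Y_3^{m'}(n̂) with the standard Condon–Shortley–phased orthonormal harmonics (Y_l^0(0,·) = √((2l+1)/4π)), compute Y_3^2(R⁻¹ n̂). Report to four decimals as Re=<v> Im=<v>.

Re=-0.3225 Im=0.2176

Need the full column D^3_{m',2} for m'=−3..3 at α=2.8414, β=0.3694, γ=5.979.
cos(β/2)=0.982991, sin(β/2)=0.183652
d^3_{-3,2}: single k=5 term ⇒ +0.000503;  D = -0.000482+0.000145i
d^3_{-2,2}: k∈[4..5] ⇒ +0.005496 -0.000038 = +0.005458;  D = +0.005457+0.000044i
d^3_{-1,2}: k∈[3..4] ⇒ +0.037210 -0.000649 = +0.036561;  D = -0.034838-0.011090i
d^3_{0,2}: k∈[2..3] ⇒ +0.172484 -0.006021 = +0.166464;  D = +0.136597+0.095139i
d^3_{1,2}: k∈[1..2] ⇒ +0.533020 -0.037210 = +0.495810;  D = -0.304863-0.391006i
d^3_{2,2}: k∈[0..1] ⇒ +0.902191 -0.157456 = +0.744735;  D = +0.263772+0.696458i
d^3_{3,2}: single k=0 term ⇒ -0.412875;  D = +0.025519+0.412086i
Y_3^{m'}(θ=2.5254,φ=1.9737) and Σ D·Y over m':
  (-0.0005+0.0001i)·(+0.0753+0.0285i)  (+0.0055+0.0000i)·(+0.1929-0.2010i)  (-0.0348-0.0111i)·(-0.1706-0.4003i)  (+0.1366+0.0951i)·(-0.1005+0.0000i)  (-0.3049-0.3910i)·(+0.1706-0.4003i)  (+0.2638+0.6965i)·(+0.1929+0.2010i)  (+0.0255+0.4121i)·(-0.0753+0.0285i)
Y_3^2(R⁻¹ n̂) = -0.322504+0.217575i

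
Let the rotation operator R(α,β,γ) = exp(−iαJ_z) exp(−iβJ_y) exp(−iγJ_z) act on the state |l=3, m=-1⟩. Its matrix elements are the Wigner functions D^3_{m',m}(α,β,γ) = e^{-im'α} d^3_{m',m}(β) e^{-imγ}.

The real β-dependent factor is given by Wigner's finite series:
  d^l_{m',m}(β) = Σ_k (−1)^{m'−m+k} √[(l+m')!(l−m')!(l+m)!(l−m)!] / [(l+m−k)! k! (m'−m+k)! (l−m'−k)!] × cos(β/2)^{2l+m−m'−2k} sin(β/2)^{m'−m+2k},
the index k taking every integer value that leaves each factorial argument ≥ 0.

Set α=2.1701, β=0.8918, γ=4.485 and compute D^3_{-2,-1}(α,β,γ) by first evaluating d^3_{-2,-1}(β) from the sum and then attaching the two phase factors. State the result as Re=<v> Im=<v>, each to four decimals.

Re=-0.3655 Im=0.2498

Split into d^3_{-2,-1}(β=0.8918) × two z-phases.
With c≡cos(β/2)=0.902223 and s≡sin(β/2)=0.431270, N=[1·120·2·24]^{1/2}=75.894664
k∈{1,2} keeps every argument non-negative
  k=1: (−1)^0·75.8947/(24)·0.9022^5·0.4313^1 = +0.815302
  k=2: (−1)^1·75.8947/(12)·0.9022^3·0.4313^3 = -0.372580
d^3_{-2,-1}(0.8918) = +0.815302 -0.372580 = +0.442722
Attach z-rotation phases: D = e^{-i(-2)(2.1701)}·(+0.442722)·e^{-i(-1)(4.485)} = -0.365500+0.249825i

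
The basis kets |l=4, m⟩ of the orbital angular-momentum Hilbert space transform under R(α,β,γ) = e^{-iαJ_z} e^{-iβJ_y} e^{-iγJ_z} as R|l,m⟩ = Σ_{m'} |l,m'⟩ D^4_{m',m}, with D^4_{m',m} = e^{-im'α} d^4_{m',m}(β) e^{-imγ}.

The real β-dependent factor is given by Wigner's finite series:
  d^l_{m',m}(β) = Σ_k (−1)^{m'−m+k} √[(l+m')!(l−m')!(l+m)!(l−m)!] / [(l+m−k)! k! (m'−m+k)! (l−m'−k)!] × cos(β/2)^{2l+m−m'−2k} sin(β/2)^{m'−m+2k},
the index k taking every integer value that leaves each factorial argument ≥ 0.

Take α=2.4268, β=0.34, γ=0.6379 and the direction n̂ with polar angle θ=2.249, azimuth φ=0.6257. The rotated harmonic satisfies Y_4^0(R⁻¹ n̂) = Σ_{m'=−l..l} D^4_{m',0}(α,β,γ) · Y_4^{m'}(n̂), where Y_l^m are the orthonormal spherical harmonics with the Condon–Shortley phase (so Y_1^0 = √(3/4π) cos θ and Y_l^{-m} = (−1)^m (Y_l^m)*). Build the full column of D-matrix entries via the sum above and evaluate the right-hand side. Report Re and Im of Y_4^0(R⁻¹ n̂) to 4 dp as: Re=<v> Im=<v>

Re=-0.3626 Im=0.0000

Need the full column D^4_{m',0} for m'=−4..4 at α=2.4268, β=0.34, γ=0.6379.
cos(β/2)=0.985585, sin(β/2)=0.169182
d^4_{-4,0}: single k=4 term ⇒ +0.006468;  D = -0.006211-0.001802i
d^4_{-3,0}: k∈[3..4] ⇒ +0.053284 -0.001570 = +0.051714;  D = +0.028062+0.043438i
d^4_{-2,0}: k∈[2..4] ⇒ +0.248883 -0.019556 +0.000216 = +0.229543;  D = +0.032306-0.227258i
d^4_{-1,0}: k∈[1..4] ⇒ +0.683483 -0.120837 +0.003561 -0.000017 = +0.566189;  D = -0.427602+0.371115i
d^4_{0,0}: k∈[0..4] ⇒ +0.890332 -0.419753 +0.027829 -0.000364 +0.000001 = +0.498044;  D = +0.498044+0.000000i
d^4_{1,0}: k∈[0..3] ⇒ -0.683483 +0.120837 -0.003561 +0.000017 = -0.566189;  D = +0.427602+0.371115i
d^4_{2,0}: k∈[0..2] ⇒ +0.248883 -0.019556 +0.000216 = +0.229543;  D = +0.032306+0.227258i
d^4_{3,0}: k∈[0..1] ⇒ -0.053284 +0.001570 = -0.051714;  D = -0.028062+0.043438i
d^4_{4,0}: single k=0 term ⇒ +0.006468;  D = -0.006211+0.001802i
Y_4^{m'}(θ=2.249,φ=0.6257) and Σ D·Y over m':
  (-0.0062-0.0018i)·(-0.1306-0.0970i)  (+0.0281+0.0434i)·(+0.1118+0.3535i)  (+0.0323-0.2273i)·(+0.1118-0.3381i)  (-0.4276+0.3711i)·(+0.0458-0.0331i)  (+0.4980+0.0000i)·(-0.3582+0.0000i)  (+0.4276+0.3711i)·(-0.0458-0.0331i)  (+0.0323+0.2273i)·(+0.1118+0.3381i)  (-0.0281+0.0434i)·(-0.1118+0.3535i)  (-0.0062+0.0018i)·(-0.1306+0.0970i)
Y_4^0(R⁻¹ n̂) = -0.362598+0.000000i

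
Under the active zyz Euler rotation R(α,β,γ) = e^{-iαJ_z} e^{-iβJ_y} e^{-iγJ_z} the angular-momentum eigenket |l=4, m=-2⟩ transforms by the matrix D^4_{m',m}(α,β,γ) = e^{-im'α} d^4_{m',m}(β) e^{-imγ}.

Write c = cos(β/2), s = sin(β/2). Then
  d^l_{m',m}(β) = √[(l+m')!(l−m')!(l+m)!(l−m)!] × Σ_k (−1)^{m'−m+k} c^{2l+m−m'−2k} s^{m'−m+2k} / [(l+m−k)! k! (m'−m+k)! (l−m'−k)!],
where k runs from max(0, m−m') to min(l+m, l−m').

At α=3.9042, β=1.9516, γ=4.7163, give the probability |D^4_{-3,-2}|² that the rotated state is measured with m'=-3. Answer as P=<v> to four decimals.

D^4_{-3,-2}(3.9042,1.9516,4.7163) = e^{-i·-3·3.9042}·d^4_{-3,-2}(1.9516)·e^{-i·-2·4.7163}. Compute d first:
With c≡cos(β/2)=0.560506 and s≡sin(β/2)=0.828151, N=[1·5040·2·720]^{1/2}=2693.993318
k: max(0,(-2)−(-3))=1 … min(4+(-2),4−(-3))=2
  k=1: (−1)^0·2693.9933/(720)·0.5605^7·0.8282^1 = +0.053856
  k=2: (−1)^1·2693.9933/(240)·0.5605^5·0.8282^3 = -0.352706
d^4_{-3,-2}(1.9516) = +0.053856 -0.352706 = -0.298850
|D^4_{-3,-2}|² = |d^4_{-3,-2}(β)|² = (-0.298850)² = 0.089312 (the z-rotation phases have unit modulus)

P=0.0893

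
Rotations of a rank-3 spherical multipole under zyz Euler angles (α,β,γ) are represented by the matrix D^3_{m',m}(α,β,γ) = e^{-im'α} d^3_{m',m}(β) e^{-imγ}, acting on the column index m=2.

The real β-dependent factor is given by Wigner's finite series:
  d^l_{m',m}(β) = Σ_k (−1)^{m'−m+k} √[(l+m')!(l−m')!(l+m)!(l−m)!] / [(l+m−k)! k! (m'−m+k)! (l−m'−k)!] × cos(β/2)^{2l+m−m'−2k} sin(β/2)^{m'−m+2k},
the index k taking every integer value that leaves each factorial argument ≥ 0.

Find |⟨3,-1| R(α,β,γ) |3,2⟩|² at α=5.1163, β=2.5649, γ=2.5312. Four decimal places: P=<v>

P=0.3602

D^3_{-1,2}(5.1163,2.5649,2.5312) = e^{-i·-1·5.1163}·d^3_{-1,2}(2.5649)·e^{-i·2·2.5312}. Compute d first:
c=cos(2.5649/2)=0.284367, s=sin(2.5649/2)=0.958715; N=√[2·24·120·1]=75.894664
k: max(0,(2)−(-1))=3 … min(3+(2),3−(-1))=4
  k=3: (−1)^0·75.8947/(12)·0.2844^3·0.9587^3 = +0.128156
  k=4: (−1)^1·75.8947/(24)·0.2844^1·0.9587^5 = -0.728330
d^3_{-1,2}(2.5649) = +0.128156 -0.728330 = -0.600174
|D^3_{-1,2}|² = |d^3_{-1,2}(β)|² = (-0.600174)² = 0.360209 (the z-rotation phases have unit modulus)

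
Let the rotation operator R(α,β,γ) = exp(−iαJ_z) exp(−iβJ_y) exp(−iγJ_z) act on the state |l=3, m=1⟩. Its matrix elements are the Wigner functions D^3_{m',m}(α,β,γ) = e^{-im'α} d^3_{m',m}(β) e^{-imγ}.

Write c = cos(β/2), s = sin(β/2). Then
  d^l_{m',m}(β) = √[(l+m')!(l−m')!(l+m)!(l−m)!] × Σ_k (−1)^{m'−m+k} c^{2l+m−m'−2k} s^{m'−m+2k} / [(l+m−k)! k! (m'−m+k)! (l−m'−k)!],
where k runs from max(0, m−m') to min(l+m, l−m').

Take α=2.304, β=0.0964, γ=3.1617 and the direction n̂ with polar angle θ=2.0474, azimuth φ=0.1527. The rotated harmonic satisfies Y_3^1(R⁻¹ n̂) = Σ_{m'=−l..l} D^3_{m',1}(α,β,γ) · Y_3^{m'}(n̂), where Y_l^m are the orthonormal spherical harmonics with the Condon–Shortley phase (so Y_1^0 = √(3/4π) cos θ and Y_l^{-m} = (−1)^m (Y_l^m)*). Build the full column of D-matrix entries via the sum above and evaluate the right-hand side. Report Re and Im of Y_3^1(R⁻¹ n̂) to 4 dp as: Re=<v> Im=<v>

Need the full column D^3_{m',1} for m'=−3..3 at α=2.304, β=0.0964, γ=3.1617.
cos(β/2)=0.998839, sin(β/2)=0.048181
d^3_{-3,1}: single k=4 term ⇒ +0.000021;  D = -0.000017-0.000012i
d^3_{-2,1}: k∈[3..4] ⇒ +0.000705 -0.000001 = +0.000704;  D = +0.000087+0.000699i
d^3_{-1,1}: k∈[2..4] ⇒ +0.013864 -0.000043 +0.000000 = +0.013821;  D = +0.009041-0.010453i
d^3_{0,1}: k∈[1..3] ⇒ +0.165938 -0.001158 +0.000001 = +0.164781;  D = -0.164747+0.003313i
d^3_{1,1}: k∈[0..2] ⇒ +0.993052 -0.018485 +0.000032 = +0.974599;  D = +0.666682+0.710900i
d^3_{2,1}: k∈[0..1] ⇒ -0.151480 +0.000705 = -0.150775;  D = -0.012693+0.150240i
d^3_{3,1}: single k=0 term ⇒ +0.008949;  D = -0.007130+0.005408i
Y_3^{m'}(θ=2.0474,φ=0.1527) and Σ D·Y over m':
  (-0.0000-0.0000i)·(+0.2625-0.1294i)  (+0.0001+0.0007i)·(-0.3530+0.1113i)  (+0.0090-0.0105i)·(+0.0149-0.0023i)  (-0.1647+0.0033i)·(+0.3334+0.0000i)  (+0.6667+0.7109i)·(-0.0149-0.0023i)  (-0.0127+0.1502i)·(-0.3530-0.1113i)  (-0.0071+0.0054i)·(-0.2625-0.1294i)
Y_3^1(R⁻¹ n̂) = -0.039439-0.063515i

Re=-0.0394 Im=-0.0635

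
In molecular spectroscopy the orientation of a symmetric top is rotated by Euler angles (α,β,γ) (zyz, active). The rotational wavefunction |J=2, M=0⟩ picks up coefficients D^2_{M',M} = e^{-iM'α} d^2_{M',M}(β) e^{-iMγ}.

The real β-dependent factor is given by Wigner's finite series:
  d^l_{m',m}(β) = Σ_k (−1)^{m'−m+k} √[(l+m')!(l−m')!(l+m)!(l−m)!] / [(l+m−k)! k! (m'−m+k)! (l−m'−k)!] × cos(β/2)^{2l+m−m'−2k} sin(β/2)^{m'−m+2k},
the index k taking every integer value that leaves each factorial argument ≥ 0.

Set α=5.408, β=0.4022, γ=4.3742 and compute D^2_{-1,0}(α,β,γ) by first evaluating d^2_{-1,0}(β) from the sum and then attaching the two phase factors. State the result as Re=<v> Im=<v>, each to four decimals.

Re=0.2827 Im=-0.3387

D^2_{-1,0}(5.408,0.4022,4.3742) = e^{-i·-1·5.408}·d^2_{-1,0}(0.4022)·e^{-i·0·4.3742}. Compute d first:
c=cos(0.4022/2)=0.979847, s=sin(0.4022/2)=0.199747; N=√[1·6·2·2]=4.898979
k: max(0,(0)−(-1))=1 … min(2+(0),2−(-1))=2
  k=1: (−1)^0·4.8990/(2)·0.9798^3·0.1997^1 = +0.460290
  k=2: (−1)^1·4.8990/(2)·0.9798^1·0.1997^3 = -0.019128
d^2_{-1,0}(0.4022) = +0.460290 -0.019128 = +0.441162
Phases: e^{-i·(-1)·5.408}=+0.640855-0.767662i, e^{-i·(0)·4.3742}=+1.000000+0.000000i ⇒ D=+0.282721-0.338663i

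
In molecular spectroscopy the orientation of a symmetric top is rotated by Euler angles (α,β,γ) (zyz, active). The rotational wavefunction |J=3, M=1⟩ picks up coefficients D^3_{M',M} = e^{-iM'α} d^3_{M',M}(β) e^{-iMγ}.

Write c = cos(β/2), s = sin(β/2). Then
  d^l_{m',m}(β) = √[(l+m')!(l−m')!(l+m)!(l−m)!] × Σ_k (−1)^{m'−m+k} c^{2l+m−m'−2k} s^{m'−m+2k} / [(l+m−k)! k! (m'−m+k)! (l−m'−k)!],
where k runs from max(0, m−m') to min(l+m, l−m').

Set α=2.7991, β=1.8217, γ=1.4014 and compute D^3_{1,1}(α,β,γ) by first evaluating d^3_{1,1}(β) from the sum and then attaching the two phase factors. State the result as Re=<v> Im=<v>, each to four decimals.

Split into d^3_{1,1}(β=1.8217) × two z-phases.
Half-angle: c=0.613074, s=0.790025. N=√(24·2·24·2)=48.000000
The bounds max(0,m−m')=0 and min(l+m,l−m')=2 give 3 terms
  k=0: (−1)^0·48.0000/(48)·0.6131^6·0.7900^0 = +0.053098
  k=1: (−1)^1·48.0000/(6)·0.6131^4·0.7900^2 = -0.705382
  k=2: (−1)^2·48.0000/(8)·0.6131^2·0.7900^4 = +0.878499
d^3_{1,1}(1.8217) = +0.053098 -0.705382 +0.878499 = +0.226215
Attach z-rotation phases: D = e^{-i(1)(2.7991)}·(+0.226215)·e^{-i(1)(1.4014)} = -0.110806+0.197219i

Re=-0.1108 Im=0.1972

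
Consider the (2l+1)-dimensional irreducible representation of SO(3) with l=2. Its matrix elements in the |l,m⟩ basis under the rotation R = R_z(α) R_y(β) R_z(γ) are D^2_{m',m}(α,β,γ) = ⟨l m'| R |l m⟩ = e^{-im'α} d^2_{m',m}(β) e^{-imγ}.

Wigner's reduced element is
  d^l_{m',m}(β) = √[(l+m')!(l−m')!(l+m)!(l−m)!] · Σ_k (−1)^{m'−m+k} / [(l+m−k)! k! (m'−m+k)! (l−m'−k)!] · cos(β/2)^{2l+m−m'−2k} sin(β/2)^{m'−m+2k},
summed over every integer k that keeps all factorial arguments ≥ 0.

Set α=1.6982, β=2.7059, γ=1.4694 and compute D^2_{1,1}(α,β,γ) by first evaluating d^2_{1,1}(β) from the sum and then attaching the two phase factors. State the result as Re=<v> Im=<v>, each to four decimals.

Re=0.1314 Im=-0.0034

D^2_{1,1}(1.6982,2.7059,1.4694) = e^{-i·1·1.6982}·d^2_{1,1}(2.7059)·e^{-i·1·1.4694}. Compute d first:
c=cos(2.7059/2)=0.216127, s=sin(2.7059/2)=0.976365; N=√[6·1·6·1]=6.000000
The bounds max(0,m−m')=0 and min(l+m,l−m')=1 give 2 terms
  k=0: (−1)^0·6.0000/(6)·0.2161^4·0.9764^0 = +0.002182
  k=1: (−1)^1·6.0000/(2)·0.2161^2·0.9764^2 = -0.133587
d^2_{1,1}(2.7059) = +0.002182 -0.133587 = -0.131405
Phases: e^{-i·(1)·1.6982}=-0.127059-0.991895i, e^{-i·(1)·1.4694}=+0.101223-0.994864i ⇒ D=+0.131361-0.003417i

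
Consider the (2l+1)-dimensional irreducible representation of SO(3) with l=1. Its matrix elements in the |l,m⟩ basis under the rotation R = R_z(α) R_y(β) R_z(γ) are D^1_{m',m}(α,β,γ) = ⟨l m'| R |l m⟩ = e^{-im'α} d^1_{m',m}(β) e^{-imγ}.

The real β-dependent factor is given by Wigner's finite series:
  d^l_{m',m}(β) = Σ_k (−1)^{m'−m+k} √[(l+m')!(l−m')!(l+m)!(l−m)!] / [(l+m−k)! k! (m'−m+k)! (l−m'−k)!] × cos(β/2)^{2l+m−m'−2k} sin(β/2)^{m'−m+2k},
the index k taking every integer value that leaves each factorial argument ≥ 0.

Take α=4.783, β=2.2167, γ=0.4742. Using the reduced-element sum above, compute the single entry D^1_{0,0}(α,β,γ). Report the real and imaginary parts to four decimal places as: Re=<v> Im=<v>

Re=-0.6019 Im=0.0000

Split into d^1_{0,0}(β=2.2167) × two z-phases.
c=cos(2.2167/2)=0.446139, s=sin(2.2167/2)=0.894964; N=√[1·1·1·1]=1.000000
k∈{0,1} keeps every argument non-negative
  k=0: (−1)^0·1.0000/(1)·0.4461^2·0.8950^0 = +0.199040
  k=1: (−1)^1·1.0000/(1)·0.4461^0·0.8950^2 = -0.800960
d^1_{0,0}(2.2167) = +0.199040 -0.800960 = -0.601920
Phases: e^{-i·(0)·4.783}=+1.000000+0.000000i, e^{-i·(0)·0.4742}=+1.000000+0.000000i ⇒ D=-0.601920+0.000000i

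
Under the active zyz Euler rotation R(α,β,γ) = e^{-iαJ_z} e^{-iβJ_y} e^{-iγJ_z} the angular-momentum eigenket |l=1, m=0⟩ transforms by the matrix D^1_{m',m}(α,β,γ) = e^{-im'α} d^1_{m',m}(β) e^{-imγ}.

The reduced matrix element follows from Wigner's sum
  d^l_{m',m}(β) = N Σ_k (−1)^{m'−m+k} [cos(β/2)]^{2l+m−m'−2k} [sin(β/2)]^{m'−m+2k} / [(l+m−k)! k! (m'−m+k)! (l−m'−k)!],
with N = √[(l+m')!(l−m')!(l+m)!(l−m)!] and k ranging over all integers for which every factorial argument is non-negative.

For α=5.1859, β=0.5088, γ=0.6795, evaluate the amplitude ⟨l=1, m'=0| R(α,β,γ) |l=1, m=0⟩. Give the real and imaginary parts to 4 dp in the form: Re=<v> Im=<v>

First d^1_{0,0}(β=0.5088), then the phase factors e^{-i(0)α} and e^{-i(0)γ}:
c=cos(0.5088/2)=0.967814, s=sin(0.5088/2)=0.251665; N=√[1·1·1·1]=1.000000
Admissible k: 0..1 (factorial args all ≥0)
  k=0: (−1)^0·1.0000/(1)·0.9678^2·0.2517^0 = +0.936665
  k=1: (−1)^1·1.0000/(1)·0.9678^0·0.2517^2 = -0.063335
d^1_{0,0}(0.5088) = +0.936665 -0.063335 = +0.873330
Attach z-rotation phases: D = e^{-i(0)(5.1859)}·(+0.873330)·e^{-i(0)(0.6795)} = +0.873330+0.000000i

Re=0.8733 Im=0.0000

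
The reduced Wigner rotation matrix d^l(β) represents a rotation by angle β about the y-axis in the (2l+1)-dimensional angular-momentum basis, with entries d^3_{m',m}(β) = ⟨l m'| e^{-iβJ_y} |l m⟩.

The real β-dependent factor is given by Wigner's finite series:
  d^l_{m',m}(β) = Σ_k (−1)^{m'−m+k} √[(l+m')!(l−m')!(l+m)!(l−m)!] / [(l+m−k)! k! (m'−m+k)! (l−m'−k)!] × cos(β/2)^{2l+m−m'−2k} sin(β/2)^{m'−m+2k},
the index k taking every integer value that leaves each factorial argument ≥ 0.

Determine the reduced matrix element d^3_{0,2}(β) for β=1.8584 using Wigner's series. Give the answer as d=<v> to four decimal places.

d=-0.3572

d^3_{0,2}(β=1.8584) via Wigner's sum:
With c≡cos(β/2)=0.598475 and s≡sin(β/2)=0.801141, N=[6·6·120·1]^{1/2}=65.726707
The bounds max(0,m−m')=2 and min(l+m,l−m')=3 give 2 terms
  k=2: (−1)^0·65.7267/(12)·0.5985^4·0.8011^2 = +0.450986
  k=3: (−1)^1·65.7267/(12)·0.5985^2·0.8011^4 = -0.808145
d^3_{0,2}(1.8584) = +0.450986 -0.808145 = -0.357159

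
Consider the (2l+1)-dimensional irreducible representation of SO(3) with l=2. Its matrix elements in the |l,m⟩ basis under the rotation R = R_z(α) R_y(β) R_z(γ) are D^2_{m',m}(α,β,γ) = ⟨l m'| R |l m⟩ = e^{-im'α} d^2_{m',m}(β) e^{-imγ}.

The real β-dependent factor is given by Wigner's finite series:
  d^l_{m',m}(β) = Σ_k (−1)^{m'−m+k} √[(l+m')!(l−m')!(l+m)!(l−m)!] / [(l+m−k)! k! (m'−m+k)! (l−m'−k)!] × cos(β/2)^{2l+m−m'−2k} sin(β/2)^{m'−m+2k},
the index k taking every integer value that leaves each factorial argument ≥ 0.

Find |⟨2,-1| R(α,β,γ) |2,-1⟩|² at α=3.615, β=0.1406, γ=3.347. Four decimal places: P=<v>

P=0.9515

First d^2_{-1,-1}(β=0.1406), then the phase factors e^{-i(-1)α} and e^{-i(-1)γ}:
Half-angle: c=0.997530, s=0.070242. N=√(1·6·1·6)=6.000000
k∈{0,1} keeps every argument non-negative
  k=0: (−1)^0·6.0000/(6)·0.9975^4·0.0702^0 = +0.990156
  k=1: (−1)^1·6.0000/(2)·0.9975^2·0.0702^2 = -0.014729
d^2_{-1,-1}(0.1406) = +0.990156 -0.014729 = +0.975428
|D^2_{-1,-1}|² = |d^2_{-1,-1}(β)|² = (+0.975428)² = 0.951459 (the z-rotation phases have unit modulus)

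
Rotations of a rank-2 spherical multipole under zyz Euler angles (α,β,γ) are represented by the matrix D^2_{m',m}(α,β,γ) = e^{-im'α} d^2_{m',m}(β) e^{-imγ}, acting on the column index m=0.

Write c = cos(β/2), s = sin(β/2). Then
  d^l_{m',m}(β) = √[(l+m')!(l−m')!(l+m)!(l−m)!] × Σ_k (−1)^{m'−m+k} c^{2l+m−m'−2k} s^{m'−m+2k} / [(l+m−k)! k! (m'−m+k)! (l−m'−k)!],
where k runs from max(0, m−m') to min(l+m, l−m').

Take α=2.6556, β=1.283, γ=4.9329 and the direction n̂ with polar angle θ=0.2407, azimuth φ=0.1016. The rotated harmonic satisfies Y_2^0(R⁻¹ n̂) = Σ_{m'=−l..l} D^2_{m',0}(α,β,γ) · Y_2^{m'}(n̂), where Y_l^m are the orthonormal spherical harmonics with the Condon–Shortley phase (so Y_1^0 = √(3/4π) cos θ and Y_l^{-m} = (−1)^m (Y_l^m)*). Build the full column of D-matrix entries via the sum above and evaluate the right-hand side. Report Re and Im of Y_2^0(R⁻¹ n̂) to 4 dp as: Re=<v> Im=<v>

Re=-0.3085 Im=0.0000

Need the full column D^2_{m',0} for m'=−2..2 at α=2.6556, β=1.283, γ=4.9329.
cos(β/2)=0.801199, sin(β/2)=0.598398
d^2_{-2,0}: single k=2 term ⇒ +0.563037;  D = +0.317362-0.465072i
d^2_{-1,0}: k∈[1..2] ⇒ +0.753854 -0.420520 = +0.333334;  D = -0.294738+0.155696i
d^2_{0,0}: k∈[0..2] ⇒ +0.412061 -0.919435 +0.128221 = -0.379152;  D = -0.379152+0.000000i
d^2_{1,0}: k∈[0..1] ⇒ -0.753854 +0.420520 = -0.333334;  D = +0.294738+0.155696i
d^2_{2,0}: single k=0 term ⇒ +0.563037;  D = +0.317362+0.465072i
Y_2^{m'}(θ=0.2407,φ=0.1016) and Σ D·Y over m':
  (+0.3174-0.4651i)·(+0.0215-0.0044i)  (-0.2947+0.1557i)·(+0.1779-0.0181i)  (-0.3792+0.0000i)·(+0.5770+0.0000i)  (+0.2947+0.1557i)·(-0.1779-0.0181i)  (+0.3174+0.4651i)·(+0.0215+0.0044i)
Y_2^0(R⁻¹ n̂) = -0.308488+0.000000i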